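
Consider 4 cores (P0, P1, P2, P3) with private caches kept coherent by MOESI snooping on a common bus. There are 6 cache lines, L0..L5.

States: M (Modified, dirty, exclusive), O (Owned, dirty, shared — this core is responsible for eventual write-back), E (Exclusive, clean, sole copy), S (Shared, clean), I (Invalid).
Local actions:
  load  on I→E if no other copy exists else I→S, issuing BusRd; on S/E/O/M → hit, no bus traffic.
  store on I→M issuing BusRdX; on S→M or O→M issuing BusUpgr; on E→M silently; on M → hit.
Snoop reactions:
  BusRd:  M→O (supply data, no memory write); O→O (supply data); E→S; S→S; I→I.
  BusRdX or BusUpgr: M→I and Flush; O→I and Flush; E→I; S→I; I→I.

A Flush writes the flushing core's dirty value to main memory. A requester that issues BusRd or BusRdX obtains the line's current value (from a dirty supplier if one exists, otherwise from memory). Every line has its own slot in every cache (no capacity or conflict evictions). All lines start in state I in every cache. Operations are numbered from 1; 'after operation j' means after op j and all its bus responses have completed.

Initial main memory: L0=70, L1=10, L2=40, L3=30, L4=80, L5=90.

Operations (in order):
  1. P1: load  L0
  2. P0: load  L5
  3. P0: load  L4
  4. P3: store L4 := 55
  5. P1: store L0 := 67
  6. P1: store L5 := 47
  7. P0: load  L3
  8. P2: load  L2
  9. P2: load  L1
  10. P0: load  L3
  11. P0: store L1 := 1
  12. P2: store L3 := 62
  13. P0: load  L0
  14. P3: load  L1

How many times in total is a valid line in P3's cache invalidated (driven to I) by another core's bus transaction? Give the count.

invalidations = 0

[1] P1: load  L0 | P0:I, P1:E(70), P2:I, P3:I | bus: BusRd
[2] P0: load  L5 | P0:E(90), P1:I, P2:I, P3:I | bus: BusRd
[3] P0: load  L4 | P0:E(80), P1:I, P2:I, P3:I | bus: BusRd
[4] P3: store L4 := 55 | P0:I, P1:I, P2:I, P3:M(55) | bus: BusRdX
[5] P1: store L0 := 67 | P0:I, P1:M(67), P2:I, P3:I | bus: none
[6] P1: store L5 := 47 | P0:I, P1:M(47), P2:I, P3:I | bus: BusRdX
[7] P0: load  L3 | P0:E(30), P1:I, P2:I, P3:I | bus: BusRd
[8] P2: load  L2 | P0:I, P1:I, P2:E(40), P3:I | bus: BusRd
[9] P2: load  L1 | P0:I, P1:I, P2:E(10), P3:I | bus: BusRd
[10] P0: load  L3 | P0:E(30), P1:I, P2:I, P3:I | bus: none
[11] P0: store L1 := 1 | P0:M(1), P1:I, P2:I, P3:I | bus: BusRdX
[12] P2: store L3 := 62 | P0:I, P1:I, P2:M(62), P3:I | bus: BusRdX
[13] P0: load  L0 | P0:S(67), P1:O(67), P2:I, P3:I | bus: BusRd
[14] P3: load  L1 | P0:O(1), P1:I, P2:I, P3:S(1) | bus: BusRd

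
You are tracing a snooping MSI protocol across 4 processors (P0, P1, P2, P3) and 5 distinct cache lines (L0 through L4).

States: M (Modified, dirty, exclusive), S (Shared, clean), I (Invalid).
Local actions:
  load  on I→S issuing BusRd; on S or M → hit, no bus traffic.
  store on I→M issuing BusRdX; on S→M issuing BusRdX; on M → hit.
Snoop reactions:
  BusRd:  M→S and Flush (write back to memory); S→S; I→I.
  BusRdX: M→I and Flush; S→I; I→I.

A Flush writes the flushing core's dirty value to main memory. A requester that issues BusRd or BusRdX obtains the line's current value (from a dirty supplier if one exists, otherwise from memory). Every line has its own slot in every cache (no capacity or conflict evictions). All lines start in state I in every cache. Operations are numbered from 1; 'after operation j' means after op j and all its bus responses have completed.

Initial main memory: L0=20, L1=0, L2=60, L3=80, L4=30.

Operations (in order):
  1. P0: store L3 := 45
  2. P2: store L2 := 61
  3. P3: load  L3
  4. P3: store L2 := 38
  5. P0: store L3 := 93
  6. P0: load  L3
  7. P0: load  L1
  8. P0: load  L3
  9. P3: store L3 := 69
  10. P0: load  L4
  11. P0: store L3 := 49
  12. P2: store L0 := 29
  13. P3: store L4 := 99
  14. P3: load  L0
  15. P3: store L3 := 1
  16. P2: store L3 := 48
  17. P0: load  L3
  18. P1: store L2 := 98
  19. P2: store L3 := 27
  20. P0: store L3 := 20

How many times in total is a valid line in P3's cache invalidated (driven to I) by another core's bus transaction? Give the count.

invalidations = 4

  op1 P0: store L3 := 45 → M/I/I/I on L3; bus BusRdX; mem=80
  op2 P2: store L2 := 61 → I/I/M/I on L2; bus BusRdX; mem=60
  op3 P3: load  L3 → S/I/I/S on L3; bus BusRd Flush; mem=45
  op4 P3: store L2 := 38 → I/I/I/M on L2; bus BusRdX Flush; mem=61
  op5 P0: store L3 := 93 → M/I/I/I on L3; bus BusRdX; mem=45
  op6 P0: load  L3 → M/I/I/I on L3; bus (none); mem=45
  op7 P0: load  L1 → S/I/I/I on L1; bus BusRd; mem=0
  op8 P0: load  L3 → M/I/I/I on L3; bus (none); mem=45
  op9 P3: store L3 := 69 → I/I/I/M on L3; bus BusRdX Flush; mem=93
  op10 P0: load  L4 → S/I/I/I on L4; bus BusRd; mem=30
  op11 P0: store L3 := 49 → M/I/I/I on L3; bus BusRdX Flush; mem=69
  op12 P2: store L0 := 29 → I/I/M/I on L0; bus BusRdX; mem=20
  op13 P3: store L4 := 99 → I/I/I/M on L4; bus BusRdX; mem=30
  op14 P3: load  L0 → I/I/S/S on L0; bus BusRd Flush; mem=29
  op15 P3: store L3 := 1 → I/I/I/M on L3; bus BusRdX Flush; mem=49
  op16 P2: store L3 := 48 → I/I/M/I on L3; bus BusRdX Flush; mem=1
  op17 P0: load  L3 → S/I/S/I on L3; bus BusRd Flush; mem=48
  op18 P1: store L2 := 98 → I/M/I/I on L2; bus BusRdX Flush; mem=38
  op19 P2: store L3 := 27 → I/I/M/I on L3; bus BusRdX; mem=48
  op20 P0: store L3 := 20 → M/I/I/I on L3; bus BusRdX Flush; mem=27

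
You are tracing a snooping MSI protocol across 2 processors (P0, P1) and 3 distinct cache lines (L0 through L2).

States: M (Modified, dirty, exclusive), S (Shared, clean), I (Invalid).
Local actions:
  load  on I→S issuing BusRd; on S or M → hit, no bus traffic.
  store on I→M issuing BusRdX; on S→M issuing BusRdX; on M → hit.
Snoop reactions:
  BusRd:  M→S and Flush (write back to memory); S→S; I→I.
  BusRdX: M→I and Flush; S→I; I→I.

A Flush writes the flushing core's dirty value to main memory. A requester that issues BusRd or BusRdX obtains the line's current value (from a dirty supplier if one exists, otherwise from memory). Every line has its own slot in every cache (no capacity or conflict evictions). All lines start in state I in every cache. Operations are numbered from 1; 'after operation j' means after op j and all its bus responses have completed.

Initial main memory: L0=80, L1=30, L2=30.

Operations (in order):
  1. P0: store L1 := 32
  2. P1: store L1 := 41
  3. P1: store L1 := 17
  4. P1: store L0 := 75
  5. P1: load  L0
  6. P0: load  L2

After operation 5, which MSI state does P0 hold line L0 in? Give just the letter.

1. P0: store L1 := 32  bus=[BusRdX]  L1: P0=M P1=I  mem[L1]=30
2. P1: store L1 := 41  bus=[BusRdX,Flush]  L1: P0=I P1=M  mem[L1]=32
3. P1: store L1 := 17  bus=[-]  L1: P0=I P1=M  mem[L1]=32
4. P1: store L0 := 75  bus=[BusRdX]  L0: P0=I P1=M  mem[L0]=80
5. P1: load  L0  bus=[-]  L0: P0=I P1=M  mem[L0]=80
6. P0: load  L2  bus=[BusRd]  L2: P0=S P1=I  mem[L2]=30

state = I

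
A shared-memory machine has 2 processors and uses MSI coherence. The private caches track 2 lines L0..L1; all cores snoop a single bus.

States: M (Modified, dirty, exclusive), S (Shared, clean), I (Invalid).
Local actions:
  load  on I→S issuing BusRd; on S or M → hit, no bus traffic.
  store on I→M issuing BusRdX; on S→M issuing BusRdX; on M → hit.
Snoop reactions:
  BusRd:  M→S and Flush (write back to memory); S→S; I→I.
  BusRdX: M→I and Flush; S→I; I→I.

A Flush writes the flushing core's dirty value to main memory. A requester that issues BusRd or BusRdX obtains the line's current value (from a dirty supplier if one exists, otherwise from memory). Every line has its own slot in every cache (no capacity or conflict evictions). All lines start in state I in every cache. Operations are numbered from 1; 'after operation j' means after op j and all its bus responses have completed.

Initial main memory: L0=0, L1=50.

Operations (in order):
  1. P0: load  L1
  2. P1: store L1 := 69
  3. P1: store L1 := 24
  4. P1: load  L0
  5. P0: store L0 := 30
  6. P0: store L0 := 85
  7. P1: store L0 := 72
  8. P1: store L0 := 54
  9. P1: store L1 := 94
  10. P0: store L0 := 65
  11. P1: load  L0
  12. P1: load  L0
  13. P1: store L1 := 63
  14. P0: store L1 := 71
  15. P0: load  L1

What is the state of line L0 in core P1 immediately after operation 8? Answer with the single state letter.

state = M

step 1: P0: load  L1  ⟶  SI  (L1)  txn=BusRd  M[L1]=50
step 2: P1: store L1 := 69  ⟶  IM  (L1)  txn=BusRdX  M[L1]=50
step 3: P1: store L1 := 24  ⟶  IM  (L1)  txn=∅  M[L1]=50
step 4: P1: load  L0  ⟶  IS  (L0)  txn=BusRd  M[L0]=0
step 5: P0: store L0 := 30  ⟶  MI  (L0)  txn=BusRdX  M[L0]=0
step 6: P0: store L0 := 85  ⟶  MI  (L0)  txn=∅  M[L0]=0
step 7: P1: store L0 := 72  ⟶  IM  (L0)  txn=BusRdX+Flush  M[L0]=85
step 8: P1: store L0 := 54  ⟶  IM  (L0)  txn=∅  M[L0]=85
step 9: P1: store L1 := 94  ⟶  IM  (L1)  txn=∅  M[L1]=50
step 10: P0: store L0 := 65  ⟶  MI  (L0)  txn=BusRdX+Flush  M[L0]=54
step 11: P1: load  L0  ⟶  SS  (L0)  txn=BusRd+Flush  M[L0]=65
step 12: P1: load  L0  ⟶  SS  (L0)  txn=∅  M[L0]=65
step 13: P1: store L1 := 63  ⟶  IM  (L1)  txn=∅  M[L1]=50
step 14: P0: store L1 := 71  ⟶  MI  (L1)  txn=BusRdX+Flush  M[L1]=63
step 15: P0: load  L1  ⟶  MI  (L1)  txn=∅  M[L1]=63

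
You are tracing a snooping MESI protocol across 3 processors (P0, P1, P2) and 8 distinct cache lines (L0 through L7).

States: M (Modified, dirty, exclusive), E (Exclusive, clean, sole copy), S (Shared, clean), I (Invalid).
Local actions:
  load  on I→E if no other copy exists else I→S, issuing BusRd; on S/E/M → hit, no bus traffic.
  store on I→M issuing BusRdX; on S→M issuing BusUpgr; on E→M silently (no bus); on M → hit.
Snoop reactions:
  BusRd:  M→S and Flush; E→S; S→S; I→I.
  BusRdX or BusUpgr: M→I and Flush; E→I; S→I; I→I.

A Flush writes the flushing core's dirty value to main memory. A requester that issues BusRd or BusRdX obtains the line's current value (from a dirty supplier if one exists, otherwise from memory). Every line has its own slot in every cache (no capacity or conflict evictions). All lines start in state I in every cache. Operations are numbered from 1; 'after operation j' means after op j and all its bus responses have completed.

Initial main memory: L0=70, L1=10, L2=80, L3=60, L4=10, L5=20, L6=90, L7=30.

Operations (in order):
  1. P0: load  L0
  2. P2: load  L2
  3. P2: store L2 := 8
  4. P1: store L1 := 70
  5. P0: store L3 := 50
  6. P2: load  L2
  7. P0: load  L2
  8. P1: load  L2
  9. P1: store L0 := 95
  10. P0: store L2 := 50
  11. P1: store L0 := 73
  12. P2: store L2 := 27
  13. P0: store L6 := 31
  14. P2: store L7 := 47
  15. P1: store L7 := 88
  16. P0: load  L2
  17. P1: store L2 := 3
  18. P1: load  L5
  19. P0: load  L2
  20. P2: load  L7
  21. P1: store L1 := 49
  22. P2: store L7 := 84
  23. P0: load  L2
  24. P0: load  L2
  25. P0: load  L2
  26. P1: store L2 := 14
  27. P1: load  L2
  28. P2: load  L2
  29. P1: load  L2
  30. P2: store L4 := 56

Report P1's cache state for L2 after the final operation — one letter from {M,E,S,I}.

state = S

1. P0: load  L0  bus=[BusRd]  L0: P0=E P1=I P2=I  mem[L0]=70
2. P2: load  L2  bus=[BusRd]  L2: P0=I P1=I P2=E  mem[L2]=80
3. P2: store L2 := 8  bus=[-]  L2: P0=I P1=I P2=M  mem[L2]=80
4. P1: store L1 := 70  bus=[BusRdX]  L1: P0=I P1=M P2=I  mem[L1]=10
5. P0: store L3 := 50  bus=[BusRdX]  L3: P0=M P1=I P2=I  mem[L3]=60
6. P2: load  L2  bus=[-]  L2: P0=I P1=I P2=M  mem[L2]=80
7. P0: load  L2  bus=[BusRd,Flush]  L2: P0=S P1=I P2=S  mem[L2]=8
8. P1: load  L2  bus=[BusRd]  L2: P0=S P1=S P2=S  mem[L2]=8
9. P1: store L0 := 95  bus=[BusRdX]  L0: P0=I P1=M P2=I  mem[L0]=70
10. P0: store L2 := 50  bus=[BusUpgr]  L2: P0=M P1=I P2=I  mem[L2]=8
11. P1: store L0 := 73  bus=[-]  L0: P0=I P1=M P2=I  mem[L0]=70
12. P2: store L2 := 27  bus=[BusRdX,Flush]  L2: P0=I P1=I P2=M  mem[L2]=50
13. P0: store L6 := 31  bus=[BusRdX]  L6: P0=M P1=I P2=I  mem[L6]=90
14. P2: store L7 := 47  bus=[BusRdX]  L7: P0=I P1=I P2=M  mem[L7]=30
15. P1: store L7 := 88  bus=[BusRdX,Flush]  L7: P0=I P1=M P2=I  mem[L7]=47
16. P0: load  L2  bus=[BusRd,Flush]  L2: P0=S P1=I P2=S  mem[L2]=27
17. P1: store L2 := 3  bus=[BusRdX]  L2: P0=I P1=M P2=I  mem[L2]=27
18. P1: load  L5  bus=[BusRd]  L5: P0=I P1=E P2=I  mem[L5]=20
19. P0: load  L2  bus=[BusRd,Flush]  L2: P0=S P1=S P2=I  mem[L2]=3
20. P2: load  L7  bus=[BusRd,Flush]  L7: P0=I P1=S P2=S  mem[L7]=88
21. P1: store L1 := 49  bus=[-]  L1: P0=I P1=M P2=I  mem[L1]=10
22. P2: store L7 := 84  bus=[BusUpgr]  L7: P0=I P1=I P2=M  mem[L7]=88
23. P0: load  L2  bus=[-]  L2: P0=S P1=S P2=I  mem[L2]=3
24. P0: load  L2  bus=[-]  L2: P0=S P1=S P2=I  mem[L2]=3
25. P0: load  L2  bus=[-]  L2: P0=S P1=S P2=I  mem[L2]=3
26. P1: store L2 := 14  bus=[BusUpgr]  L2: P0=I P1=M P2=I  mem[L2]=3
27. P1: load  L2  bus=[-]  L2: P0=I P1=M P2=I  mem[L2]=3
28. P2: load  L2  bus=[BusRd,Flush]  L2: P0=I P1=S P2=S  mem[L2]=14
29. P1: load  L2  bus=[-]  L2: P0=I P1=S P2=S  mem[L2]=14
30. P2: store L4 := 56  bus=[BusRdX]  L4: P0=I P1=I P2=M  mem[L4]=10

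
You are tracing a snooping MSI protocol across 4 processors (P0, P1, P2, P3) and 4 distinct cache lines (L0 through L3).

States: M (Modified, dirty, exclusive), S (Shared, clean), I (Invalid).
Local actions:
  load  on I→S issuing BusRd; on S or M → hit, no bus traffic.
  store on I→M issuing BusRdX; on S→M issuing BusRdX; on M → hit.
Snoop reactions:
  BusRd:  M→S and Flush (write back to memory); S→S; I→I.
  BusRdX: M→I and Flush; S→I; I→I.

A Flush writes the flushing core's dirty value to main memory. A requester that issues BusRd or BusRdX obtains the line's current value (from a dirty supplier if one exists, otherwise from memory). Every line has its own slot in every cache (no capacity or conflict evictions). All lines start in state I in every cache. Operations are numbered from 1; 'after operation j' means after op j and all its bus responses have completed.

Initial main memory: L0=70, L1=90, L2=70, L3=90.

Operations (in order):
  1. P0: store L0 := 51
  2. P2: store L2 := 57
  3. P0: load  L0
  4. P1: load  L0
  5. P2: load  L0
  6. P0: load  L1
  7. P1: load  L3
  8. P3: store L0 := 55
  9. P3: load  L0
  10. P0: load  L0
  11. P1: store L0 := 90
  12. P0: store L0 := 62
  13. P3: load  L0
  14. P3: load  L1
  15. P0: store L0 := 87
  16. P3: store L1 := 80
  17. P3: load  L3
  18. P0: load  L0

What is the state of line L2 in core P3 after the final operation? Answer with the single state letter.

state = I

[1] P0: store L0 := 51 | P0:M(51), P1:I, P2:I, P3:I | bus: BusRdX
[2] P2: store L2 := 57 | P0:I, P1:I, P2:M(57), P3:I | bus: BusRdX
[3] P0: load  L0 | P0:M(51), P1:I, P2:I, P3:I | bus: none
[4] P1: load  L0 | P0:S(51), P1:S(51), P2:I, P3:I | bus: BusRd,Flush
[5] P2: load  L0 | P0:S(51), P1:S(51), P2:S(51), P3:I | bus: BusRd
[6] P0: load  L1 | P0:S(90), P1:I, P2:I, P3:I | bus: BusRd
[7] P1: load  L3 | P0:I, P1:S(90), P2:I, P3:I | bus: BusRd
[8] P3: store L0 := 55 | P0:I, P1:I, P2:I, P3:M(55) | bus: BusRdX
[9] P3: load  L0 | P0:I, P1:I, P2:I, P3:M(55) | bus: none
[10] P0: load  L0 | P0:S(55), P1:I, P2:I, P3:S(55) | bus: BusRd,Flush
[11] P1: store L0 := 90 | P0:I, P1:M(90), P2:I, P3:I | bus: BusRdX
[12] P0: store L0 := 62 | P0:M(62), P1:I, P2:I, P3:I | bus: BusRdX,Flush
[13] P3: load  L0 | P0:S(62), P1:I, P2:I, P3:S(62) | bus: BusRd,Flush
[14] P3: load  L1 | P0:S(90), P1:I, P2:I, P3:S(90) | bus: BusRd
[15] P0: store L0 := 87 | P0:M(87), P1:I, P2:I, P3:I | bus: BusRdX
[16] P3: store L1 := 80 | P0:I, P1:I, P2:I, P3:M(80) | bus: BusRdX
[17] P3: load  L3 | P0:I, P1:S(90), P2:I, P3:S(90) | bus: BusRd
[18] P0: load  L0 | P0:M(87), P1:I, P2:I, P3:I | bus: none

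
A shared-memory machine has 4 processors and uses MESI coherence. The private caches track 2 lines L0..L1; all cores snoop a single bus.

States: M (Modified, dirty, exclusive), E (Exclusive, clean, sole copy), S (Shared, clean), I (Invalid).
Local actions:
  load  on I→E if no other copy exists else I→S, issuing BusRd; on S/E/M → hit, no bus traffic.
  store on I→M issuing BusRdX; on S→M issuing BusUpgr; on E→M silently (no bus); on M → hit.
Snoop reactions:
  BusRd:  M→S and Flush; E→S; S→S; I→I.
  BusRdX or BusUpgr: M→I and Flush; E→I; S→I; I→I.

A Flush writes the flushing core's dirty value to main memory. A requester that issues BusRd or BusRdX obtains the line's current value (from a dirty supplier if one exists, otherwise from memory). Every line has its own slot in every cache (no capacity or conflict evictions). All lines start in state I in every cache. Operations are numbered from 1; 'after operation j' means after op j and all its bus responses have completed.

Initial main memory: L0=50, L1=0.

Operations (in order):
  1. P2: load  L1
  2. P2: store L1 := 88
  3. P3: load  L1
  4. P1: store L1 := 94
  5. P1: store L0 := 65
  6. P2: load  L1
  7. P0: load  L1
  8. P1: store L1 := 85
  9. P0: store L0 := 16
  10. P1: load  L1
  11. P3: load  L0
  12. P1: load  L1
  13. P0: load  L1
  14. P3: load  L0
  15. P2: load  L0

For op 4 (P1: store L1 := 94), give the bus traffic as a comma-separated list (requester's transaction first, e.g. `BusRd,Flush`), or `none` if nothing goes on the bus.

step 1: P2: load  L1  ⟶  IIEI  (L1)  txn=BusRd  M[L1]=0
step 2: P2: store L1 := 88  ⟶  IIMI  (L1)  txn=∅  M[L1]=0
step 3: P3: load  L1  ⟶  IISS  (L1)  txn=BusRd+Flush  M[L1]=88
step 4: P1: store L1 := 94  ⟶  IMII  (L1)  txn=BusRdX  M[L1]=88
step 5: P1: store L0 := 65  ⟶  IMII  (L0)  txn=BusRdX  M[L0]=50
step 6: P2: load  L1  ⟶  ISSI  (L1)  txn=BusRd+Flush  M[L1]=94
step 7: P0: load  L1  ⟶  SSSI  (L1)  txn=BusRd  M[L1]=94
step 8: P1: store L1 := 85  ⟶  IMII  (L1)  txn=BusUpgr  M[L1]=94
step 9: P0: store L0 := 16  ⟶  MIII  (L0)  txn=BusRdX+Flush  M[L0]=65
step 10: P1: load  L1  ⟶  IMII  (L1)  txn=∅  M[L1]=94
step 11: P3: load  L0  ⟶  SIIS  (L0)  txn=BusRd+Flush  M[L0]=16
step 12: P1: load  L1  ⟶  IMII  (L1)  txn=∅  M[L1]=94
step 13: P0: load  L1  ⟶  SSII  (L1)  txn=BusRd+Flush  M[L1]=85
step 14: P3: load  L0  ⟶  SIIS  (L0)  txn=∅  M[L0]=16
step 15: P2: load  L0  ⟶  SISS  (L0)  txn=BusRd  M[L0]=16

bus = BusRdX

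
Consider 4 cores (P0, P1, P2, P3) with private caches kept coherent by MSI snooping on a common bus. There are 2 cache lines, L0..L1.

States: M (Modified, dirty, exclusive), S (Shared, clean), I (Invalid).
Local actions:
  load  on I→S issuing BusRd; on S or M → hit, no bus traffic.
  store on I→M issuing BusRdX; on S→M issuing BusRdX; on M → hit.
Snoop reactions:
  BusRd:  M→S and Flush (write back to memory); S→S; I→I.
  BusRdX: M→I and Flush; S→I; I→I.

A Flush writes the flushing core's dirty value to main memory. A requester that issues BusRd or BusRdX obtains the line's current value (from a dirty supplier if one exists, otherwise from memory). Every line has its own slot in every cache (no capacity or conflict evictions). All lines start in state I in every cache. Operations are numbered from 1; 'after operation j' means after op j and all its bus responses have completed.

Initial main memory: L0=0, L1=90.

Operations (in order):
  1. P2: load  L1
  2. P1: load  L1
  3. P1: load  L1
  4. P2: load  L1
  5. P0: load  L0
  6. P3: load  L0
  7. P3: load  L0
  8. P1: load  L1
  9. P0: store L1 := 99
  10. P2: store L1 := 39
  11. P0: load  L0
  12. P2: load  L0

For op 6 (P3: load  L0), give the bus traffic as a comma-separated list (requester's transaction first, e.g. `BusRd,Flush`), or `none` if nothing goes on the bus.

  op1 P2: load  L1 → I/I/S/I on L1; bus BusRd; mem=90
  op2 P1: load  L1 → I/S/S/I on L1; bus BusRd; mem=90
  op3 P1: load  L1 → I/S/S/I on L1; bus (none); mem=90
  op4 P2: load  L1 → I/S/S/I on L1; bus (none); mem=90
  op5 P0: load  L0 → S/I/I/I on L0; bus BusRd; mem=0
  op6 P3: load  L0 → S/I/I/S on L0; bus BusRd; mem=0
  op7 P3: load  L0 → S/I/I/S on L0; bus (none); mem=0
  op8 P1: load  L1 → I/S/S/I on L1; bus (none); mem=90
  op9 P0: store L1 := 99 → M/I/I/I on L1; bus BusRdX; mem=90
  op10 P2: store L1 := 39 → I/I/M/I on L1; bus BusRdX Flush; mem=99
  op11 P0: load  L0 → S/I/I/S on L0; bus (none); mem=0
  op12 P2: load  L0 → S/I/S/S on L0; bus BusRd; mem=0

bus = BusRd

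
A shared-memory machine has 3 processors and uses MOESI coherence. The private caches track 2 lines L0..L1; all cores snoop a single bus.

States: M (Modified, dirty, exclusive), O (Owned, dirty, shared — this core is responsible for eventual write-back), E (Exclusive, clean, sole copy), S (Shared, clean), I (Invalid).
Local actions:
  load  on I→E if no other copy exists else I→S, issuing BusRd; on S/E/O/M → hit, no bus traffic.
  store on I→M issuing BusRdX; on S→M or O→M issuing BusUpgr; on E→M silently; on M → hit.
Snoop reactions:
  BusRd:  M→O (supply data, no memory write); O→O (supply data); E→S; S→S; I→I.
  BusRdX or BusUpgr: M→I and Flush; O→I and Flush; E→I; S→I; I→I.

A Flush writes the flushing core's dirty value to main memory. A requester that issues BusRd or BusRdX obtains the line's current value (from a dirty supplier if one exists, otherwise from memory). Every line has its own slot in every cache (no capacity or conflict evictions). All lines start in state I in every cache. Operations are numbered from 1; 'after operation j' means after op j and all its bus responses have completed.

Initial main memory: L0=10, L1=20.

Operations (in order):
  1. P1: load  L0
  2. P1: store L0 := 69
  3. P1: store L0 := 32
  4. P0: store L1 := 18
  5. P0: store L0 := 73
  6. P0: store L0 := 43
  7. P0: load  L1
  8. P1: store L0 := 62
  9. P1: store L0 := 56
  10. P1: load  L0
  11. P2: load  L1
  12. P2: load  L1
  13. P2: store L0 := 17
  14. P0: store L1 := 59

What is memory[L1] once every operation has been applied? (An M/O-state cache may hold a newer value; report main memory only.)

memory[L1] = 20

  op1 P1: load  L0 → I/E/I on L0; bus BusRd; mem=10
  op2 P1: store L0 := 69 → I/M/I on L0; bus (none); mem=10
  op3 P1: store L0 := 32 → I/M/I on L0; bus (none); mem=10
  op4 P0: store L1 := 18 → M/I/I on L1; bus BusRdX; mem=20
  op5 P0: store L0 := 73 → M/I/I on L0; bus BusRdX Flush; mem=32
  op6 P0: store L0 := 43 → M/I/I on L0; bus (none); mem=32
  op7 P0: load  L1 → M/I/I on L1; bus (none); mem=20
  op8 P1: store L0 := 62 → I/M/I on L0; bus BusRdX Flush; mem=43
  op9 P1: store L0 := 56 → I/M/I on L0; bus (none); mem=43
  op10 P1: load  L0 → I/M/I on L0; bus (none); mem=43
  op11 P2: load  L1 → O/I/S on L1; bus BusRd; mem=20
  op12 P2: load  L1 → O/I/S on L1; bus (none); mem=20
  op13 P2: store L0 := 17 → I/I/M on L0; bus BusRdX Flush; mem=56
  op14 P0: store L1 := 59 → M/I/I on L1; bus BusUpgr; mem=20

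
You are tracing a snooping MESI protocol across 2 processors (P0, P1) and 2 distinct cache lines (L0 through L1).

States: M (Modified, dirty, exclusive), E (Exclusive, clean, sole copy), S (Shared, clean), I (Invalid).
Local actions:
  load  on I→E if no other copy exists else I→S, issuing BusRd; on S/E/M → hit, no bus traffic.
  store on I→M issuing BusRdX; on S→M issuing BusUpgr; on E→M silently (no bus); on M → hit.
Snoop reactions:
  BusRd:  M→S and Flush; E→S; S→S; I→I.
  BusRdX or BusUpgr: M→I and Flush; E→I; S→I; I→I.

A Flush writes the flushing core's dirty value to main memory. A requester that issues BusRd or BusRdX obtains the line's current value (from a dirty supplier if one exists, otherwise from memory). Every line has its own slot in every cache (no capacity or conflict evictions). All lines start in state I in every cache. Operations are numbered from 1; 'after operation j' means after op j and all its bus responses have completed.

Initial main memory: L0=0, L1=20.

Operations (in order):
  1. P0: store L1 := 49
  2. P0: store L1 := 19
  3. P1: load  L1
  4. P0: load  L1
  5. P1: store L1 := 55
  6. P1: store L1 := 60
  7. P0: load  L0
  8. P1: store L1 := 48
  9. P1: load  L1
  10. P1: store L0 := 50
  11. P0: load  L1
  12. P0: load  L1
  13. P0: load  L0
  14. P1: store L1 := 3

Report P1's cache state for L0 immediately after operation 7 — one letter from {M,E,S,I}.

state = I

  op1 P0: store L1 := 49 → M/I on L1; bus BusRdX; mem=20
  op2 P0: store L1 := 19 → M/I on L1; bus (none); mem=20
  op3 P1: load  L1 → S/S on L1; bus BusRd Flush; mem=19
  op4 P0: load  L1 → S/S on L1; bus (none); mem=19
  op5 P1: store L1 := 55 → I/M on L1; bus BusUpgr; mem=19
  op6 P1: store L1 := 60 → I/M on L1; bus (none); mem=19
  op7 P0: load  L0 → E/I on L0; bus BusRd; mem=0
  op8 P1: store L1 := 48 → I/M on L1; bus (none); mem=19
  op9 P1: load  L1 → I/M on L1; bus (none); mem=19
  op10 P1: store L0 := 50 → I/M on L0; bus BusRdX; mem=0
  op11 P0: load  L1 → S/S on L1; bus BusRd Flush; mem=48
  op12 P0: load  L1 → S/S on L1; bus (none); mem=48
  op13 P0: load  L0 → S/S on L0; bus BusRd Flush; mem=50
  op14 P1: store L1 := 3 → I/M on L1; bus BusUpgr; mem=48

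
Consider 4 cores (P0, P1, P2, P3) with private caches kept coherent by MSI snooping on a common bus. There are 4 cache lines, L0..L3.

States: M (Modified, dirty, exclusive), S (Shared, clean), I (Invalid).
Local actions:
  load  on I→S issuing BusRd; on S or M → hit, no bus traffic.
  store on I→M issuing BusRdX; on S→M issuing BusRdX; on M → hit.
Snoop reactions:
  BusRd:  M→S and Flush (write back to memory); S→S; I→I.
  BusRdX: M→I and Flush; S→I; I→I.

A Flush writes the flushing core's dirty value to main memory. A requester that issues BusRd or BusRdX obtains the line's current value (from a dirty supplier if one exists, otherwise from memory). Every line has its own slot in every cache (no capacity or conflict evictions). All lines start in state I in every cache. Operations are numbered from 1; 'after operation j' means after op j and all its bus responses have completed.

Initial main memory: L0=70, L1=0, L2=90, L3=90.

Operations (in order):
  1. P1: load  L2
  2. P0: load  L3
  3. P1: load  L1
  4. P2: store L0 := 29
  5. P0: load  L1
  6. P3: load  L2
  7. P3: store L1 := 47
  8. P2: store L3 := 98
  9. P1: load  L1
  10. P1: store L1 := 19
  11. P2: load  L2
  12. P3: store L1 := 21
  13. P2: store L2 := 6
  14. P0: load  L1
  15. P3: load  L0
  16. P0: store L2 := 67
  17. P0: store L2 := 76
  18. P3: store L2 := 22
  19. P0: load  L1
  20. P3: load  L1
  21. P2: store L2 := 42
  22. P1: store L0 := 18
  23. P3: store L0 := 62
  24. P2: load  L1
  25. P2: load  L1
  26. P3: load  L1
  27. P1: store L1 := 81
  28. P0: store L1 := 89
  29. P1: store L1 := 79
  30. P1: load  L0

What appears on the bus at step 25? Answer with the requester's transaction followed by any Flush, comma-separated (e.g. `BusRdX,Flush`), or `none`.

[1] P1: load  L2 | P0:I, P1:S(90), P2:I, P3:I | bus: BusRd
[2] P0: load  L3 | P0:S(90), P1:I, P2:I, P3:I | bus: BusRd
[3] P1: load  L1 | P0:I, P1:S(0), P2:I, P3:I | bus: BusRd
[4] P2: store L0 := 29 | P0:I, P1:I, P2:M(29), P3:I | bus: BusRdX
[5] P0: load  L1 | P0:S(0), P1:S(0), P2:I, P3:I | bus: BusRd
[6] P3: load  L2 | P0:I, P1:S(90), P2:I, P3:S(90) | bus: BusRd
[7] P3: store L1 := 47 | P0:I, P1:I, P2:I, P3:M(47) | bus: BusRdX
[8] P2: store L3 := 98 | P0:I, P1:I, P2:M(98), P3:I | bus: BusRdX
[9] P1: load  L1 | P0:I, P1:S(47), P2:I, P3:S(47) | bus: BusRd,Flush
[10] P1: store L1 := 19 | P0:I, P1:M(19), P2:I, P3:I | bus: BusRdX
[11] P2: load  L2 | P0:I, P1:S(90), P2:S(90), P3:S(90) | bus: BusRd
[12] P3: store L1 := 21 | P0:I, P1:I, P2:I, P3:M(21) | bus: BusRdX,Flush
[13] P2: store L2 := 6 | P0:I, P1:I, P2:M(6), P3:I | bus: BusRdX
[14] P0: load  L1 | P0:S(21), P1:I, P2:I, P3:S(21) | bus: BusRd,Flush
[15] P3: load  L0 | P0:I, P1:I, P2:S(29), P3:S(29) | bus: BusRd,Flush
[16] P0: store L2 := 67 | P0:M(67), P1:I, P2:I, P3:I | bus: BusRdX,Flush
[17] P0: store L2 := 76 | P0:M(76), P1:I, P2:I, P3:I | bus: none
[18] P3: store L2 := 22 | P0:I, P1:I, P2:I, P3:M(22) | bus: BusRdX,Flush
[19] P0: load  L1 | P0:S(21), P1:I, P2:I, P3:S(21) | bus: none
[20] P3: load  L1 | P0:S(21), P1:I, P2:I, P3:S(21) | bus: none
[21] P2: store L2 := 42 | P0:I, P1:I, P2:M(42), P3:I | bus: BusRdX,Flush
[22] P1: store L0 := 18 | P0:I, P1:M(18), P2:I, P3:I | bus: BusRdX
[23] P3: store L0 := 62 | P0:I, P1:I, P2:I, P3:M(62) | bus: BusRdX,Flush
[24] P2: load  L1 | P0:S(21), P1:I, P2:S(21), P3:S(21) | bus: BusRd
[25] P2: load  L1 | P0:S(21), P1:I, P2:S(21), P3:S(21) | bus: none
[26] P3: load  L1 | P0:S(21), P1:I, P2:S(21), P3:S(21) | bus: none
[27] P1: store L1 := 81 | P0:I, P1:M(81), P2:I, P3:I | bus: BusRdX
[28] P0: store L1 := 89 | P0:M(89), P1:I, P2:I, P3:I | bus: BusRdX,Flush
[29] P1: store L1 := 79 | P0:I, P1:M(79), P2:I, P3:I | bus: BusRdX,Flush
[30] P1: load  L0 | P0:I, P1:S(62), P2:I, P3:S(62) | bus: BusRd,Flush

bus = none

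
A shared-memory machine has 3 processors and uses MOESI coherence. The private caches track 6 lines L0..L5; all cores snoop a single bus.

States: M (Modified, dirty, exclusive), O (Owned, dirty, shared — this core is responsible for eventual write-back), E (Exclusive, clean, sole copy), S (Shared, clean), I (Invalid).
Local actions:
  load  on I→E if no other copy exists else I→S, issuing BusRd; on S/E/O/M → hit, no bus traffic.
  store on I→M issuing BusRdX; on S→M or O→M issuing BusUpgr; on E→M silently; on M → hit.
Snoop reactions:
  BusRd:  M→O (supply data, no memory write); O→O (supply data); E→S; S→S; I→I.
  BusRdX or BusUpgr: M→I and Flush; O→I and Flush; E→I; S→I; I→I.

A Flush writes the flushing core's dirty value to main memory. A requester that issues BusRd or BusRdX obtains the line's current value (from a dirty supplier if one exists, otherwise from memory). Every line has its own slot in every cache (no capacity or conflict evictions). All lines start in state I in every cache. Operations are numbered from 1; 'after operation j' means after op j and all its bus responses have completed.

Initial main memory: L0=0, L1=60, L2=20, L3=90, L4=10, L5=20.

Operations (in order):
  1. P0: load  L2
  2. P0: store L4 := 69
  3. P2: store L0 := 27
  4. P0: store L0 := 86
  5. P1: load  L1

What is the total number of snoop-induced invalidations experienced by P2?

1. P0: load  L2  bus=[BusRd]  L2: P0=E P1=I P2=I  mem[L2]=20
2. P0: store L4 := 69  bus=[BusRdX]  L4: P0=M P1=I P2=I  mem[L4]=10
3. P2: store L0 := 27  bus=[BusRdX]  L0: P0=I P1=I P2=M  mem[L0]=0
4. P0: store L0 := 86  bus=[BusRdX,Flush]  L0: P0=M P1=I P2=I  mem[L0]=27
5. P1: load  L1  bus=[BusRd]  L1: P0=I P1=E P2=I  mem[L1]=60

invalidations = 1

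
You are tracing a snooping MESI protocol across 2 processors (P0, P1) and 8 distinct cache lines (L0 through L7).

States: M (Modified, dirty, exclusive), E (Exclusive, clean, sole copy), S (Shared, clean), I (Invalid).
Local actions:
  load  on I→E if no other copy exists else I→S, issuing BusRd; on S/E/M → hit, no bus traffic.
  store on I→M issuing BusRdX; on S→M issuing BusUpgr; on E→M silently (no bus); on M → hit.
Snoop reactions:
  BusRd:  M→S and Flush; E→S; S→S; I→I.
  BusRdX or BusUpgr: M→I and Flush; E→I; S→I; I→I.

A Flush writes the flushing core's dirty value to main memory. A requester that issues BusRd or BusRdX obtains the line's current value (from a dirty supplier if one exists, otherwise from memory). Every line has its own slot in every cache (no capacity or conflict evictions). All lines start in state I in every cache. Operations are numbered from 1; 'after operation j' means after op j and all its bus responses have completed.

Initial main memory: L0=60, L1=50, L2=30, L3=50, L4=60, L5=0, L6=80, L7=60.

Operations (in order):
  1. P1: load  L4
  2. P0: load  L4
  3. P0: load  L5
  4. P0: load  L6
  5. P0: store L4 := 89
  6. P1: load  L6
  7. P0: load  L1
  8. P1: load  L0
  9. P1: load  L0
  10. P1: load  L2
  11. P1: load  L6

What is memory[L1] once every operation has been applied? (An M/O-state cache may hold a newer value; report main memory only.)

step 1: P1: load  L4  ⟶  IE  (L4)  txn=BusRd  M[L4]=60
step 2: P0: load  L4  ⟶  SS  (L4)  txn=BusRd  M[L4]=60
step 3: P0: load  L5  ⟶  EI  (L5)  txn=BusRd  M[L5]=0
step 4: P0: load  L6  ⟶  EI  (L6)  txn=BusRd  M[L6]=80
step 5: P0: store L4 := 89  ⟶  MI  (L4)  txn=BusUpgr  M[L4]=60
step 6: P1: load  L6  ⟶  SS  (L6)  txn=BusRd  M[L6]=80
step 7: P0: load  L1  ⟶  EI  (L1)  txn=BusRd  M[L1]=50
step 8: P1: load  L0  ⟶  IE  (L0)  txn=BusRd  M[L0]=60
step 9: P1: load  L0  ⟶  IE  (L0)  txn=∅  M[L0]=60
step 10: P1: load  L2  ⟶  IE  (L2)  txn=BusRd  M[L2]=30
step 11: P1: load  L6  ⟶  SS  (L6)  txn=∅  M[L6]=80

memory[L1] = 50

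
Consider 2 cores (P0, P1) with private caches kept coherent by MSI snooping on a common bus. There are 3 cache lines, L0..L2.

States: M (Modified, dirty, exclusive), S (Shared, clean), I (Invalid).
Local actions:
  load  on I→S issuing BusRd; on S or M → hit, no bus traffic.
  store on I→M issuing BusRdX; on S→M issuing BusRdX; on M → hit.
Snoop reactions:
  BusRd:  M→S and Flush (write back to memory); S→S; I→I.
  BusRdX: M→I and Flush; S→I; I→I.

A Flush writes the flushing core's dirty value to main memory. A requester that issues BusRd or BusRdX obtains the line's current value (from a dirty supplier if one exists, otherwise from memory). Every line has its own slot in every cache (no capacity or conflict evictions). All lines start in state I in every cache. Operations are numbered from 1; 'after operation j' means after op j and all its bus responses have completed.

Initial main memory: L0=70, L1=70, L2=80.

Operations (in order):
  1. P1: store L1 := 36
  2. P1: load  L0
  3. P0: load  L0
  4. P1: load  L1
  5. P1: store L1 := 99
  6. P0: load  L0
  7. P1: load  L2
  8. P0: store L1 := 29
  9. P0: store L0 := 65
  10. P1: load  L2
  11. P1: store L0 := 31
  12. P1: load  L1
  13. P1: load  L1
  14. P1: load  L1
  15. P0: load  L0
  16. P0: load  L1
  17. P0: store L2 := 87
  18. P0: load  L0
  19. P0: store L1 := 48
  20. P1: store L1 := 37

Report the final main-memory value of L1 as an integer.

[1] P1: store L1 := 36 | P0:I, P1:M(36) | bus: BusRdX
[2] P1: load  L0 | P0:I, P1:S(70) | bus: BusRd
[3] P0: load  L0 | P0:S(70), P1:S(70) | bus: BusRd
[4] P1: load  L1 | P0:I, P1:M(36) | bus: none
[5] P1: store L1 := 99 | P0:I, P1:M(99) | bus: none
[6] P0: load  L0 | P0:S(70), P1:S(70) | bus: none
[7] P1: load  L2 | P0:I, P1:S(80) | bus: BusRd
[8] P0: store L1 := 29 | P0:M(29), P1:I | bus: BusRdX,Flush
[9] P0: store L0 := 65 | P0:M(65), P1:I | bus: BusRdX
[10] P1: load  L2 | P0:I, P1:S(80) | bus: none
[11] P1: store L0 := 31 | P0:I, P1:M(31) | bus: BusRdX,Flush
[12] P1: load  L1 | P0:S(29), P1:S(29) | bus: BusRd,Flush
[13] P1: load  L1 | P0:S(29), P1:S(29) | bus: none
[14] P1: load  L1 | P0:S(29), P1:S(29) | bus: none
[15] P0: load  L0 | P0:S(31), P1:S(31) | bus: BusRd,Flush
[16] P0: load  L1 | P0:S(29), P1:S(29) | bus: none
[17] P0: store L2 := 87 | P0:M(87), P1:I | bus: BusRdX
[18] P0: load  L0 | P0:S(31), P1:S(31) | bus: none
[19] P0: store L1 := 48 | P0:M(48), P1:I | bus: BusRdX
[20] P1: store L1 := 37 | P0:I, P1:M(37) | bus: BusRdX,Flush

memory[L1] = 48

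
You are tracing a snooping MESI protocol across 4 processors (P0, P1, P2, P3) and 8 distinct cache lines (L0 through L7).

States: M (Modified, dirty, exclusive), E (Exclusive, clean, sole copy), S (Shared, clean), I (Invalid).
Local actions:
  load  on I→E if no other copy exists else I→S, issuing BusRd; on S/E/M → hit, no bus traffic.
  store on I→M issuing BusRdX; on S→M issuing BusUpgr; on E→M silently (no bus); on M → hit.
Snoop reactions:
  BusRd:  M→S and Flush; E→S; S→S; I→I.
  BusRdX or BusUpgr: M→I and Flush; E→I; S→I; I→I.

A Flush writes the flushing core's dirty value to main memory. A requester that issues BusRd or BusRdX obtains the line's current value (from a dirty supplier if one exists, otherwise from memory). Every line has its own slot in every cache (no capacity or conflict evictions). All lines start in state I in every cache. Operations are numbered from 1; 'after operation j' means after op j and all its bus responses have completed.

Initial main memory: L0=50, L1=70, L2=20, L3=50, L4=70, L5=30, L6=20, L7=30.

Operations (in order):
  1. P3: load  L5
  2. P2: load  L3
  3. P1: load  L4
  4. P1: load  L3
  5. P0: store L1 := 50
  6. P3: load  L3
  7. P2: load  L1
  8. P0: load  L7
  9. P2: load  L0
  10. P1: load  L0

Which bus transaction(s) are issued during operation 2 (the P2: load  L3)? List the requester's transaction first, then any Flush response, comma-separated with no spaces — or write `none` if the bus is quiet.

bus = BusRd

[1] P3: load  L5 | P0:I, P1:I, P2:I, P3:E(30) | bus: BusRd
[2] P2: load  L3 | P0:I, P1:I, P2:E(50), P3:I | bus: BusRd
[3] P1: load  L4 | P0:I, P1:E(70), P2:I, P3:I | bus: BusRd
[4] P1: load  L3 | P0:I, P1:S(50), P2:S(50), P3:I | bus: BusRd
[5] P0: store L1 := 50 | P0:M(50), P1:I, P2:I, P3:I | bus: BusRdX
[6] P3: load  L3 | P0:I, P1:S(50), P2:S(50), P3:S(50) | bus: BusRd
[7] P2: load  L1 | P0:S(50), P1:I, P2:S(50), P3:I | bus: BusRd,Flush
[8] P0: load  L7 | P0:E(30), P1:I, P2:I, P3:I | bus: BusRd
[9] P2: load  L0 | P0:I, P1:I, P2:E(50), P3:I | bus: BusRd
[10] P1: load  L0 | P0:I, P1:S(50), P2:S(50), P3:I | bus: BusRd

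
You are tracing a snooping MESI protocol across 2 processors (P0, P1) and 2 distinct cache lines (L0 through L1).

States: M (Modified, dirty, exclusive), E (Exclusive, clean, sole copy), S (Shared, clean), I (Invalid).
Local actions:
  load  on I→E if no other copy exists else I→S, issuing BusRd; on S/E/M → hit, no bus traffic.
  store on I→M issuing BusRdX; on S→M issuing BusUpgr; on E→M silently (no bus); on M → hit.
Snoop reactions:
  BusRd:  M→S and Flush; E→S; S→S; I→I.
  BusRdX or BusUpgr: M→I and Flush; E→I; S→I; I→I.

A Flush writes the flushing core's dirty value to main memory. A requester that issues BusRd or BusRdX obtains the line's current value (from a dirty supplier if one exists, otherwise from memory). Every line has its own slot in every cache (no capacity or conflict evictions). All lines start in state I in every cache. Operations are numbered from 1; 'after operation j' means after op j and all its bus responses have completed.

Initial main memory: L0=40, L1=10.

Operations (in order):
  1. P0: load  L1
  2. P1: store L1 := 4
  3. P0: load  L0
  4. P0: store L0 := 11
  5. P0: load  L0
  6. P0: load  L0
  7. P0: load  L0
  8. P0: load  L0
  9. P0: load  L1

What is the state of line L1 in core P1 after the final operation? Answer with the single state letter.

state = S

  op1 P0: load  L1 → E/I on L1; bus BusRd; mem=10
  op2 P1: store L1 := 4 → I/M on L1; bus BusRdX; mem=10
  op3 P0: load  L0 → E/I on L0; bus BusRd; mem=40
  op4 P0: store L0 := 11 → M/I on L0; bus (none); mem=40
  op5 P0: load  L0 → M/I on L0; bus (none); mem=40
  op6 P0: load  L0 → M/I on L0; bus (none); mem=40
  op7 P0: load  L0 → M/I on L0; bus (none); mem=40
  op8 P0: load  L0 → M/I on L0; bus (none); mem=40
  op9 P0: load  L1 → S/S on L1; bus BusRd Flush; mem=4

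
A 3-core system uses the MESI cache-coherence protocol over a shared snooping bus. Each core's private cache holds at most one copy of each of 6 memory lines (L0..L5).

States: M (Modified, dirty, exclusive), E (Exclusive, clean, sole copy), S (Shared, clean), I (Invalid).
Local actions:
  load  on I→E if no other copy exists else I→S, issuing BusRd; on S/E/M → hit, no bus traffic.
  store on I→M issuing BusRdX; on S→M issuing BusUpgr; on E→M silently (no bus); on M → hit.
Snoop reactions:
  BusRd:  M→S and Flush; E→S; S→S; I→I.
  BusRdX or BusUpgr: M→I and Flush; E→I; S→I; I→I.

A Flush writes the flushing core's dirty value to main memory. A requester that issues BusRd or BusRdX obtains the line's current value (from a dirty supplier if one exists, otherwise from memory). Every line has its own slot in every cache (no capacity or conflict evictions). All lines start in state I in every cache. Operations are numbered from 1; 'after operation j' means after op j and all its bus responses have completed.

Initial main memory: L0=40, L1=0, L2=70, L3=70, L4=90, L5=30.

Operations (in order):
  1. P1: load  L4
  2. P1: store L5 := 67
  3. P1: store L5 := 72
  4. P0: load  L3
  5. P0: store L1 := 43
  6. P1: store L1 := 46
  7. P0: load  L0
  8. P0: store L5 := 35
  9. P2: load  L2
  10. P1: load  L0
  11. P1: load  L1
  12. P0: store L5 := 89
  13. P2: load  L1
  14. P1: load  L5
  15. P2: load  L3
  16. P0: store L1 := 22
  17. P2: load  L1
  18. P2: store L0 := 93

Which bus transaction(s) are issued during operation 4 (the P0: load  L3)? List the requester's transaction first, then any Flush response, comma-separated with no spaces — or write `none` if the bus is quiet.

[1] P1: load  L4 | P0:I, P1:E(90), P2:I | bus: BusRd
[2] P1: store L5 := 67 | P0:I, P1:M(67), P2:I | bus: BusRdX
[3] P1: store L5 := 72 | P0:I, P1:M(72), P2:I | bus: none
[4] P0: load  L3 | P0:E(70), P1:I, P2:I | bus: BusRd
[5] P0: store L1 := 43 | P0:M(43), P1:I, P2:I | bus: BusRdX
[6] P1: store L1 := 46 | P0:I, P1:M(46), P2:I | bus: BusRdX,Flush
[7] P0: load  L0 | P0:E(40), P1:I, P2:I | bus: BusRd
[8] P0: store L5 := 35 | P0:M(35), P1:I, P2:I | bus: BusRdX,Flush
[9] P2: load  L2 | P0:I, P1:I, P2:E(70) | bus: BusRd
[10] P1: load  L0 | P0:S(40), P1:S(40), P2:I | bus: BusRd
[11] P1: load  L1 | P0:I, P1:M(46), P2:I | bus: none
[12] P0: store L5 := 89 | P0:M(89), P1:I, P2:I | bus: none
[13] P2: load  L1 | P0:I, P1:S(46), P2:S(46) | bus: BusRd,Flush
[14] P1: load  L5 | P0:S(89), P1:S(89), P2:I | bus: BusRd,Flush
[15] P2: load  L3 | P0:S(70), P1:I, P2:S(70) | bus: BusRd
[16] P0: store L1 := 22 | P0:M(22), P1:I, P2:I | bus: BusRdX
[17] P2: load  L1 | P0:S(22), P1:I, P2:S(22) | bus: BusRd,Flush
[18] P2: store L0 := 93 | P0:I, P1:I, P2:M(93) | bus: BusRdX

bus = BusRd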